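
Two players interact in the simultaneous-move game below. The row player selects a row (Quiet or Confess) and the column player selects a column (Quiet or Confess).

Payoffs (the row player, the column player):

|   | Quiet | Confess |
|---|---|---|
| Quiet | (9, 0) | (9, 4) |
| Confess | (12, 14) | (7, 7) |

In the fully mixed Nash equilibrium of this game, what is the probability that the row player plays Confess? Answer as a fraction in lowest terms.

4/11

Let x be the probability that the row player plays Quiet. In a completely mixed equilibrium, the column player must be indifferent between Quiet and Confess.
The column player's expected payoff from Quiet is 14(1−x); from Confess it is 4x + 7(1−x).
Setting these equal: −14x + 14 = −3x + 7, so x = 7/11.
Therefore the row player plays Confess with probability 1 − 7/11 = 4/11.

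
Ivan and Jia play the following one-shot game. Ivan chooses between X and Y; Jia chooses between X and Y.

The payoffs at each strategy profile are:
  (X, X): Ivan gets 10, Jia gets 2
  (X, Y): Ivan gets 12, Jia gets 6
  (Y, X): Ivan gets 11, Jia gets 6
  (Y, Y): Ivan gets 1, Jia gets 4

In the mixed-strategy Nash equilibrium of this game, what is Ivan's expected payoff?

61/6

First find q, the probability Jia plays X, from Ivan's indifference between X and Y: 10q + 12(1−q) = 11q + (1−q), giving q = 11/12.
Since Ivan is indifferent in equilibrium, Ivan's expected payoff equals the payoff from either row against (11/12, 1/12). Using X: 10(11/12) + 12(1/12) = 61/6.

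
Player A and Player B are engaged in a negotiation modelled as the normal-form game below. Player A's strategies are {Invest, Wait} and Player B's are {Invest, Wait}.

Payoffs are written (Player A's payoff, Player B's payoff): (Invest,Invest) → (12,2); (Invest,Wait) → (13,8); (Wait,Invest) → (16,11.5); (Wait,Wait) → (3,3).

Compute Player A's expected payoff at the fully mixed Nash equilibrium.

86/7

First find y, the probability Player B plays Invest, from Player A's indifference between Invest and Wait: 12y + 13(1−y) = 16y + 3(1−y), giving y = 5/7.
Since Player A is indifferent in equilibrium, Player A's expected payoff equals the payoff from either row against (5/7, 2/7). Using Invest: 12(5/7) + 13(2/7) = 86/7.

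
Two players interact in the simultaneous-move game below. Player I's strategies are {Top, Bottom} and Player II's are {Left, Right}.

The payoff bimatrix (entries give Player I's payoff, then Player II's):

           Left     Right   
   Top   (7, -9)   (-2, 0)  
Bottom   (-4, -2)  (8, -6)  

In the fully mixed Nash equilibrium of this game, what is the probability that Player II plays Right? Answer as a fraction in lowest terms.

11/21

Let y be the probability that Player II plays Left. In a completely mixed equilibrium, Player I must be indifferent between Top and Bottom.
Player I's expected payoff from Top is 7y − 2(1−y); from Bottom it is −4y + 8(1−y).
Setting these equal: 9y − 2 = −12y + 8, so y = 10/21.
Therefore Player II plays Right with probability 1 − 10/21 = 11/21.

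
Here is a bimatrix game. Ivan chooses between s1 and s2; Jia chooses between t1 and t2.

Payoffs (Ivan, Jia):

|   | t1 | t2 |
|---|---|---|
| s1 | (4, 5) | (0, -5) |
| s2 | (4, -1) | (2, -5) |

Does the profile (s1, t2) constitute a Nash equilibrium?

At (s1, t2), Ivan earns 0; switching to s2 would give 2, so Ivan would deviate.
Jia earns -5; switching to t1 would give 5, so Jia would deviate.
Since at least one player can profitably deviate, this is not a Nash equilibrium.

No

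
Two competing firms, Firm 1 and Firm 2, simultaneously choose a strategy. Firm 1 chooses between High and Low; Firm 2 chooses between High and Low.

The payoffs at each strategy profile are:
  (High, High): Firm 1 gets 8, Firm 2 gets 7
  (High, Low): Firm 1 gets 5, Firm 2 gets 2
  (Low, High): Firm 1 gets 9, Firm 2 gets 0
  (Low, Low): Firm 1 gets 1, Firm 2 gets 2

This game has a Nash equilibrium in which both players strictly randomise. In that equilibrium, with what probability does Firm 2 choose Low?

1/5

Let q be the probability that Firm 2 plays High. In a completely mixed equilibrium, Firm 1 must be indifferent between High and Low.
Firm 1's expected payoff from High is 8q + 5(1−q); from Low it is 9q + (1−q).
Setting these equal: 3q + 5 = 8q + 1, so q = 4/5.
Therefore Firm 2 plays Low with probability 1 − 4/5 = 1/5.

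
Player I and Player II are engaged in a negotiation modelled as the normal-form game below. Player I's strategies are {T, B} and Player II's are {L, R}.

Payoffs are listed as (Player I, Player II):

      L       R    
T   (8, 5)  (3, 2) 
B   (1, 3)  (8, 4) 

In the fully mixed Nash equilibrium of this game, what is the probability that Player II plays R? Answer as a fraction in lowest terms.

Let c be the probability that Player II plays L. In a completely mixed equilibrium, Player I must be indifferent between T and B.
Player I's expected payoff from T is 8c + 3(1−c); from B it is c + 8(1−c).
Setting these equal: 5c + 3 = −7c + 8, so c = 5/12.
Therefore Player II plays R with probability 1 − 5/12 = 7/12.

7/12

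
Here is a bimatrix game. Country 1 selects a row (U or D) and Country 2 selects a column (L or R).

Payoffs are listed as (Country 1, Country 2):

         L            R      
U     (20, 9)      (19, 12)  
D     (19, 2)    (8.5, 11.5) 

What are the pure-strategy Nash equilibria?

(U, L): Country 2 prefers R (12 > 9) — not an equilibrium.
(U, R): Country 1 gets 19 ≥ 8.5 from D, and Country 2 gets 12 ≥ 9 from L — Nash equilibrium.
(D, L): Country 1 prefers U (20 > 19); Country 2 prefers R (11.5 > 2) — not an equilibrium.
(D, R): Country 1 prefers U (19 > 8.5) — not an equilibrium.

(U, R)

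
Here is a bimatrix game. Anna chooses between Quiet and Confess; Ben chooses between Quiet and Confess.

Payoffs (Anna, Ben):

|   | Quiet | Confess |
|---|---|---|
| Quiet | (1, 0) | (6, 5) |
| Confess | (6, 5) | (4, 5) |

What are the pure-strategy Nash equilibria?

(Quiet, Confess) and (Confess, Quiet)

(Quiet, Quiet): Anna prefers Confess (6 > 1); Ben prefers Confess (5 > 0) — not an equilibrium.
(Quiet, Confess): Anna gets 6 ≥ 4 from Confess, and Ben gets 5 ≥ 0 from Quiet — Nash equilibrium.
(Confess, Quiet): Anna gets 6 ≥ 1 from Quiet, and Ben gets 5 ≥ 5 from Confess — Nash equilibrium.
(Confess, Confess): Anna prefers Quiet (6 > 4) — not an equilibrium.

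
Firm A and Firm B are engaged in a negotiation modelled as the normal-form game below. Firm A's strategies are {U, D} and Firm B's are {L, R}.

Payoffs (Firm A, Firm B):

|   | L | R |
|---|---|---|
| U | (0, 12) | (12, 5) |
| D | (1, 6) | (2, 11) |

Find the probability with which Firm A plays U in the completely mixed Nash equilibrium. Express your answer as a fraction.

Let p be the probability that Firm A plays U. In a completely mixed equilibrium, Firm B must be indifferent between L and R.
Firm B's expected payoff from L is 12p + 6(1−p); from R it is 5p + 11(1−p).
Setting these equal: 6p + 6 = −6p + 11, so p = 5/12.

5/12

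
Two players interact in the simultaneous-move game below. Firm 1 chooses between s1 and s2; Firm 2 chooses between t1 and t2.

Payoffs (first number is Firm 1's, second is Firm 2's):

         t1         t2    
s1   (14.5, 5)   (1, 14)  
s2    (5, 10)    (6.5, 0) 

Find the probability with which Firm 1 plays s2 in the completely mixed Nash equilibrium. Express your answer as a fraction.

Let r be the probability that Firm 1 plays s1. In a completely mixed equilibrium, Firm 2 must be indifferent between t1 and t2.
Firm 2's expected payoff from t1 is 5r + 10(1−r); from t2 it is 14r.
Setting these equal: −5r + 10 = 14r, so r = 10/19.
Therefore Firm 1 plays s2 with probability 1 − 10/19 = 9/19.

9/19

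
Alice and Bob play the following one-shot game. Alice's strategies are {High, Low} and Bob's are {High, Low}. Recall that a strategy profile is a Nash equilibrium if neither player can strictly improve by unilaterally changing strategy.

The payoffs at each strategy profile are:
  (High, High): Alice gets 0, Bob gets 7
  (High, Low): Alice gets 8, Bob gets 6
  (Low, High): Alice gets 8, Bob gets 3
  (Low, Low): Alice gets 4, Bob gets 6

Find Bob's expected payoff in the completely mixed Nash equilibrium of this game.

First find x, the probability Alice plays High, from Bob's indifference between High and Low: 7x + 3(1−x) = 6x + 6(1−x), giving x = 3/4.
Since Bob is indifferent in equilibrium, Bob's expected payoff equals the payoff from either column against (3/4, 1/4). Using High: 7(3/4) + 3(1/4) = 6.

6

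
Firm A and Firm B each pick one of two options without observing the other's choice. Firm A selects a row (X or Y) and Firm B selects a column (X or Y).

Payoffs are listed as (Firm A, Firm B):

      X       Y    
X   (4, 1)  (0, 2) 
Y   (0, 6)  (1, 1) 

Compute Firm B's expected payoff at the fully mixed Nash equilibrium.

First find p, the probability Firm A plays X, from Firm B's indifference between X and Y: p + 6(1−p) = 2p + (1−p), giving p = 5/6.
Since Firm B is indifferent in equilibrium, Firm B's expected payoff equals the payoff from either column against (5/6, 1/6). Using X: (5/6) + 6(1/6) = 11/6.

11/6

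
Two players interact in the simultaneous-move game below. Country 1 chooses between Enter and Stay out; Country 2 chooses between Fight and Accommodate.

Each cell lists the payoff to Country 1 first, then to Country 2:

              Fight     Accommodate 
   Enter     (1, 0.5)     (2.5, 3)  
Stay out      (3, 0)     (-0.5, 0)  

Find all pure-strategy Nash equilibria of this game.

(Enter, Fight): Country 1 prefers Stay out (3 > 1); Country 2 prefers Accommodate (3 > 0.5) — not an equilibrium.
(Enter, Accommodate): Country 1 gets 2.5 ≥ -0.5 from Stay out, and Country 2 gets 3 ≥ 0.5 from Fight — Nash equilibrium.
(Stay out, Fight): Country 1 gets 3 ≥ 1 from Enter, and Country 2 gets 0 ≥ 0 from Accommodate — Nash equilibrium.
(Stay out, Accommodate): Country 1 prefers Enter (2.5 > -0.5) — not an equilibrium.

(Enter, Accommodate) and (Stay out, Fight)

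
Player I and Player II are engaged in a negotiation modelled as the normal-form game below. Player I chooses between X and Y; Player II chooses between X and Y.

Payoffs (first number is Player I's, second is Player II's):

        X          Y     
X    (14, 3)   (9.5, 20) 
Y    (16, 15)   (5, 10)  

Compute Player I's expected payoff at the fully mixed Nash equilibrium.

164/13

First find y, the probability Player II plays X, from Player I's indifference between X and Y: 14y + 9.5(1−y) = 16y + 5(1−y), giving y = 9/13.
Since Player I is indifferent in equilibrium, Player I's expected payoff equals the payoff from either row against (9/13, 4/13). Using X: 14(9/13) + 9.5(4/13) = 164/13.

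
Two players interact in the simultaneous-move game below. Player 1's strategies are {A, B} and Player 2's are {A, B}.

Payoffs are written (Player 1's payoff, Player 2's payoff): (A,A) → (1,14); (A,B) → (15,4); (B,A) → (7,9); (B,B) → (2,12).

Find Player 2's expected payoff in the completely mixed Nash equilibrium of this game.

First find p, the probability Player 1 plays A, from Player 2's indifference between A and B: 14p + 9(1−p) = 4p + 12(1−p), giving p = 3/13.
Since Player 2 is indifferent in equilibrium, Player 2's expected payoff equals the payoff from either column against (3/13, 10/13). Using A: 14(3/13) + 9(10/13) = 132/13.

132/13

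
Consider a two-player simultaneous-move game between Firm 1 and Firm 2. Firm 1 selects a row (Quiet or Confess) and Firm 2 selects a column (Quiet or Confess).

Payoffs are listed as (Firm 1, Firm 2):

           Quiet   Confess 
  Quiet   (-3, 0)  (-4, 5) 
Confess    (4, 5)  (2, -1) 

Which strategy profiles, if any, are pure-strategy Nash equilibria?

(Quiet, Quiet): Firm 1 prefers Confess (4 > -3); Firm 2 prefers Confess (5 > 0) — not an equilibrium.
(Quiet, Confess): Firm 1 prefers Confess (2 > -4) — not an equilibrium.
(Confess, Quiet): Firm 1 gets 4 ≥ -3 from Quiet, and Firm 2 gets 5 ≥ -1 from Confess — Nash equilibrium.
(Confess, Confess): Firm 2 prefers Quiet (5 > -1) — not an equilibrium.

(Confess, Quiet)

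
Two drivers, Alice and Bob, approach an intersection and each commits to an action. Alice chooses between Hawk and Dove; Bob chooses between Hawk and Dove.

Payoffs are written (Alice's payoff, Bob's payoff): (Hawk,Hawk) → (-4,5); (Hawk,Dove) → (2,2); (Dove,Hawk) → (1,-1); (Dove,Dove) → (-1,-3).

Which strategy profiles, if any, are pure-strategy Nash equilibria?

(Dove, Hawk)

(Hawk, Hawk): Alice prefers Dove (1 > -4) — not an equilibrium.
(Hawk, Dove): Bob prefers Hawk (5 > 2) — not an equilibrium.
(Dove, Hawk): Alice gets 1 ≥ -4 from Hawk, and Bob gets -1 ≥ -3 from Dove — Nash equilibrium.
(Dove, Dove): Alice prefers Hawk (2 > -1); Bob prefers Hawk (-1 > -3) — not an equilibrium.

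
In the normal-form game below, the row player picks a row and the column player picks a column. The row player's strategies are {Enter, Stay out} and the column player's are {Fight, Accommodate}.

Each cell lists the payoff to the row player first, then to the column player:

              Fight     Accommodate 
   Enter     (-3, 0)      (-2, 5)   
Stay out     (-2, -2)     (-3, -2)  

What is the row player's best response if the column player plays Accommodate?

Against Accommodate, the row player earns -2 from Enter and -3 from Stay out.
So Enter is the best response.

Enter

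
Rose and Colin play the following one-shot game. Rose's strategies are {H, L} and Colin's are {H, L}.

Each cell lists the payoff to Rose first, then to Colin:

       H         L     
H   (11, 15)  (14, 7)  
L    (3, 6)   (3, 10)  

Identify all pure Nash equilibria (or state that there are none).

(H, H): Rose gets 11 ≥ 3 from L, and Colin gets 15 ≥ 7 from L — Nash equilibrium.
(H, L): Colin prefers H (15 > 7) — not an equilibrium.
(L, H): Rose prefers H (11 > 3); Colin prefers L (10 > 6) — not an equilibrium.
(L, L): Rose prefers H (14 > 3) — not an equilibrium.

(H, H)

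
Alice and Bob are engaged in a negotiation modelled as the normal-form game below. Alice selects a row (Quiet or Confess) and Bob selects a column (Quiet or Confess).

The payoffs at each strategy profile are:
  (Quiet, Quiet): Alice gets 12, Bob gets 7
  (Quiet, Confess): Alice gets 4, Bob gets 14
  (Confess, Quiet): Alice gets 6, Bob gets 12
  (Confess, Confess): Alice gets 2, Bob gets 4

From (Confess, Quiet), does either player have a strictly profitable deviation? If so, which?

Alice at (Confess, Quiet) earns 6; deviating to Quiet yields 12 — a strict improvement.
Bob earns 12; deviating to Confess yields 4 — not better.
Only Alice has a strictly profitable deviation.

Alice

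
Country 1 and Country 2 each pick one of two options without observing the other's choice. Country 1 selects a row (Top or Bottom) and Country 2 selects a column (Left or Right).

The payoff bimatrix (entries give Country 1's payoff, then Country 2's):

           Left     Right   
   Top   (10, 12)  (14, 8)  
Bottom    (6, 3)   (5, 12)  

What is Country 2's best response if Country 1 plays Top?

Against Top, Country 2 earns 12 from Left and 8 from Right.
So Left is the best response.

Left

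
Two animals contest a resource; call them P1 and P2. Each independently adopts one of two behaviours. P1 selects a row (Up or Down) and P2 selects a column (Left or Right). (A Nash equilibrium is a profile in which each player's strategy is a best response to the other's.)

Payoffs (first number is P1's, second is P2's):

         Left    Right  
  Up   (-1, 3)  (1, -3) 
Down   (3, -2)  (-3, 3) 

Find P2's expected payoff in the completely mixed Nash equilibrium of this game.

First find p, the probability P1 plays Up, from P2's indifference between Left and Right: 3p − 2(1−p) = −3p + 3(1−p), giving p = 5/11.
Since P2 is indifferent in equilibrium, P2's expected payoff equals the payoff from either column against (5/11, 6/11). Using Left: 3(5/11) − 2(6/11) = 3/11.

3/11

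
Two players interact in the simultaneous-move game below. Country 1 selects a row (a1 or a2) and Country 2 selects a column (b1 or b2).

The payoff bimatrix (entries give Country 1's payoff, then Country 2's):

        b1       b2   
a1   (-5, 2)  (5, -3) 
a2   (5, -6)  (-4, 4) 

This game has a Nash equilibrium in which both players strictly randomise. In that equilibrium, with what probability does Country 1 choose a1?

2/3

Let p be the probability that Country 1 plays a1. In a completely mixed equilibrium, Country 2 must be indifferent between b1 and b2.
Country 2's expected payoff from b1 is 2p − 6(1−p); from b2 it is −3p + 4(1−p).
Setting these equal: 8p − 6 = −7p + 4, so p = 2/3.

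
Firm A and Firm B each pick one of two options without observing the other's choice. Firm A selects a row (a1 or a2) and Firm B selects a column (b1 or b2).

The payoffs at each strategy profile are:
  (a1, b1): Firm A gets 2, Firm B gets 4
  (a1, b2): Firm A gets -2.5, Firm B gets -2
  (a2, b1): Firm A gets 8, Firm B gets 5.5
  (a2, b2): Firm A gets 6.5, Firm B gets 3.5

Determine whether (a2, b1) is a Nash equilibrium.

Yes

At (a2, b1), Firm A earns 8; switching to a1 would give 2, so Firm A has no profitable deviation.
Firm B earns 5.5; switching to b2 would give 3.5, so Firm B has no profitable deviation.
Neither player can gain by a unilateral deviation, so this profile is a Nash equilibrium.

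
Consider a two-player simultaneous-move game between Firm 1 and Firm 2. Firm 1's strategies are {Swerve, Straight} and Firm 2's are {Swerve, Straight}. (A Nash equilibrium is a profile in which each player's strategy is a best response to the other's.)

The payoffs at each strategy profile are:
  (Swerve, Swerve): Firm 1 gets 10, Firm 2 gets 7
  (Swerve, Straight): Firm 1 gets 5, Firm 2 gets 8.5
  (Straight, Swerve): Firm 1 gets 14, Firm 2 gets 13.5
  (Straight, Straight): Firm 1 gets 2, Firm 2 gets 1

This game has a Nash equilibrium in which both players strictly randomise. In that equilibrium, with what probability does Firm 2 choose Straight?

4/7

Let c be the probability that Firm 2 plays Swerve. In a completely mixed equilibrium, Firm 1 must be indifferent between Swerve and Straight.
Firm 1's expected payoff from Swerve is 10c + 5(1−c); from Straight it is 14c + 2(1−c).
Setting these equal: 5c + 5 = 12c + 2, so c = 3/7.
Therefore Firm 2 plays Straight with probability 1 − 3/7 = 4/7.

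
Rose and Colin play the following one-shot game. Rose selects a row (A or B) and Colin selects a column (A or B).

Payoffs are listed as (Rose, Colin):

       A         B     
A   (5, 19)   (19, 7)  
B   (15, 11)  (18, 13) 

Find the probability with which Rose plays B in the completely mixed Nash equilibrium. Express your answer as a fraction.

Let p be the probability that Rose plays A. In a completely mixed equilibrium, Colin must be indifferent between A and B.
Colin's expected payoff from A is 19p + 11(1−p); from B it is 7p + 13(1−p).
Setting these equal: 8p + 11 = −6p + 13, so p = 1/7.
Therefore Rose plays B with probability 1 − 1/7 = 6/7.

6/7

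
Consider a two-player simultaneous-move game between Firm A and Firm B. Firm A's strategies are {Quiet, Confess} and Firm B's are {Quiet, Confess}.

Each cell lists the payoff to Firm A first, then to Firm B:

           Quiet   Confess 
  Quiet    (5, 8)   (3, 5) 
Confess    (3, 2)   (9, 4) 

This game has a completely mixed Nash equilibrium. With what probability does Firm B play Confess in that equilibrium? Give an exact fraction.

Let q be the probability that Firm B plays Quiet. In a completely mixed equilibrium, Firm A must be indifferent between Quiet and Confess.
Firm A's expected payoff from Quiet is 5q + 3(1−q); from Confess it is 3q + 9(1−q).
Setting these equal: 2q + 3 = −6q + 9, so q = 3/4.
Therefore Firm B plays Confess with probability 1 − 3/4 = 1/4.

1/4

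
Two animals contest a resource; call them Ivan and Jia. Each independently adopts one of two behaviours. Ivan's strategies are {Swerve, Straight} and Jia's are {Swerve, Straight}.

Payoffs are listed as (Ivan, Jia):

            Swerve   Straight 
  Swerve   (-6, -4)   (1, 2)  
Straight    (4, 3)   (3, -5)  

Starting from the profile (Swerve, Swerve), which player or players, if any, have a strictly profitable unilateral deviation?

Ivan at (Swerve, Swerve) earns -6; deviating to Straight yields 4 — a strict improvement.
Jia earns -4; deviating to Straight yields 2 — a strict improvement.
Both Ivan and Jia have strictly profitable deviations.

Both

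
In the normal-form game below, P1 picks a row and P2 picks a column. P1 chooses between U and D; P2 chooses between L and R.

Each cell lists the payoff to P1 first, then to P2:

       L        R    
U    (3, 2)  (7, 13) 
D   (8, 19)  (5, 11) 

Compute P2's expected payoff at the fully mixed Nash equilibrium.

225/19

First find x, the probability P1 plays U, from P2's indifference between L and R: 2x + 19(1−x) = 13x + 11(1−x), giving x = 8/19.
Since P2 is indifferent in equilibrium, P2's expected payoff equals the payoff from either column against (8/19, 11/19). Using L: 2(8/19) + 19(11/19) = 225/19.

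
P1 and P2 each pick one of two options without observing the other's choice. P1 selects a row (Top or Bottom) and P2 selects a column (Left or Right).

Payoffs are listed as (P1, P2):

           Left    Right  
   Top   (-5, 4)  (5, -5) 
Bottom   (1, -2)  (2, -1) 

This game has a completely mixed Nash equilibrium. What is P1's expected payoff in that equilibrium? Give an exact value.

First find y, the probability P2 plays Left, from P1's indifference between Top and Bottom: −5y + 5(1−y) = y + 2(1−y), giving y = 1/3.
Since P1 is indifferent in equilibrium, P1's expected payoff equals the payoff from either row against (1/3, 2/3). Using Top: −5(1/3) + 5(2/3) = 5/3.

5/3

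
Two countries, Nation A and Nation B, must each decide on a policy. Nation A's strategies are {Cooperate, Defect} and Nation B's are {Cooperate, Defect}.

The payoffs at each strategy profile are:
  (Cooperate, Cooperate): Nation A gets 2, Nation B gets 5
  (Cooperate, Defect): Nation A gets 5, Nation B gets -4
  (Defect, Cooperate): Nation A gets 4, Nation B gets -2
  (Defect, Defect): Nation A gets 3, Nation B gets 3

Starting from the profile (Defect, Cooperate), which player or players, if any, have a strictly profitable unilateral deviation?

Nation A at (Defect, Cooperate) earns 4; deviating to Cooperate yields 2 — not better.
Nation B earns -2; deviating to Defect yields 3 — a strict improvement.
Only Nation B has a strictly profitable deviation.

Nation B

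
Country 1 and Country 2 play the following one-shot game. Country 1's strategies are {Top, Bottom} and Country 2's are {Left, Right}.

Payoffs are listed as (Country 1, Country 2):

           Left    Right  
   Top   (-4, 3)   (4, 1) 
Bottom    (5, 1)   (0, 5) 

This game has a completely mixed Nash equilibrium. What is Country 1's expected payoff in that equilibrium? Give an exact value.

First find y, the probability Country 2 plays Left, from Country 1's indifference between Top and Bottom: −4y + 4(1−y) = 5y, giving y = 4/13.
Since Country 1 is indifferent in equilibrium, Country 1's expected payoff equals the payoff from either row against (4/13, 9/13). Using Top: −4(4/13) + 4(9/13) = 20/13.

20/13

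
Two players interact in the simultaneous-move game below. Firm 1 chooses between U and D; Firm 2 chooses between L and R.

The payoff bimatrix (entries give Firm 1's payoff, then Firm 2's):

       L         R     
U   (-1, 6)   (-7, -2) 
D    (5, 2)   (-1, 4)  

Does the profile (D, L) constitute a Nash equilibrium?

No

At (D, L), Firm 1 earns 5; switching to U would give -1, so Firm 1 has no profitable deviation.
Firm 2 earns 2; switching to R would give 4, so Firm 2 would deviate.
Since at least one player can profitably deviate, this is not a Nash equilibrium.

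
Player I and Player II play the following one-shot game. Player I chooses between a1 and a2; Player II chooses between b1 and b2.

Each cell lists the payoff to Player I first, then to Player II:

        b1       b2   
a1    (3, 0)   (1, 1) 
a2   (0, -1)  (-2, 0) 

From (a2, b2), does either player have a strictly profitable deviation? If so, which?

Player I

Player I at (a2, b2) earns -2; deviating to a1 yields 1 — a strict improvement.
Player II earns 0; deviating to b1 yields -1 — not better.
Only Player I has a strictly profitable deviation.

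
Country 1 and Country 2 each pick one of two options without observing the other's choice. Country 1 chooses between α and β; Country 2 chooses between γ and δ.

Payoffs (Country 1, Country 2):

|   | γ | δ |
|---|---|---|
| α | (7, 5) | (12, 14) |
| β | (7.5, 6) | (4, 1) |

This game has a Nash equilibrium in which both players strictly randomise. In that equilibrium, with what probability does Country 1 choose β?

9/14

Let x be the probability that Country 1 plays α. In a completely mixed equilibrium, Country 2 must be indifferent between γ and δ.
Country 2's expected payoff from γ is 5x + 6(1−x); from δ it is 14x + (1−x).
Setting these equal: −x + 6 = 13x + 1, so x = 5/14.
Therefore Country 1 plays β with probability 1 − 5/14 = 9/14.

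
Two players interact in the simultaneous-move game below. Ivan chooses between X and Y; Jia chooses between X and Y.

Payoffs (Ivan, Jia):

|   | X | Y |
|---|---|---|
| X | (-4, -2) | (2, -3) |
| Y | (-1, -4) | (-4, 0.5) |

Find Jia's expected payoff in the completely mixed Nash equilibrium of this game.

-26/11

First find p, the probability Ivan plays X, from Jia's indifference between X and Y: −2p − 4(1−p) = −3p + 0.5(1−p), giving p = 9/11.
Since Jia is indifferent in equilibrium, Jia's expected payoff equals the payoff from either column against (9/11, 2/11). Using X: −2(9/11) − 4(2/11) = -26/11.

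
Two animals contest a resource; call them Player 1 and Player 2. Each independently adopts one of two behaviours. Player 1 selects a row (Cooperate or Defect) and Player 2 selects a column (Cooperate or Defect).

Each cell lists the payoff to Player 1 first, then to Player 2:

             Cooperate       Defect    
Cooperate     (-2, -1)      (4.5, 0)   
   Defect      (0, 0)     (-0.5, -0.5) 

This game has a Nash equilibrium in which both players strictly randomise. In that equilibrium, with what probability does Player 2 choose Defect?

2/7

Let c be the probability that Player 2 plays Cooperate. In a completely mixed equilibrium, Player 1 must be indifferent between Cooperate and Defect.
Player 1's expected payoff from Cooperate is −2c + 4.5(1−c); from Defect it is −0.5(1−c).
Setting these equal: −6.5c + 4.5 = 0.5c − 0.5, so c = 5/7.
Therefore Player 2 plays Defect with probability 1 − 5/7 = 2/7.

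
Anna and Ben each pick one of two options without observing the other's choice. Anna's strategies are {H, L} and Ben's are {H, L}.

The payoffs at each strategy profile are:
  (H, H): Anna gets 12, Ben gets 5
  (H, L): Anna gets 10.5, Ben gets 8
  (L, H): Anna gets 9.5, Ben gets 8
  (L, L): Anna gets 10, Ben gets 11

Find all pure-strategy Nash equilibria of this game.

(H, H): Ben prefers L (8 > 5) — not an equilibrium.
(H, L): Anna gets 10.5 ≥ 10 from L, and Ben gets 8 ≥ 5 from H — Nash equilibrium.
(L, H): Anna prefers H (12 > 9.5); Ben prefers L (11 > 8) — not an equilibrium.
(L, L): Anna prefers H (10.5 > 10) — not an equilibrium.

(H, L)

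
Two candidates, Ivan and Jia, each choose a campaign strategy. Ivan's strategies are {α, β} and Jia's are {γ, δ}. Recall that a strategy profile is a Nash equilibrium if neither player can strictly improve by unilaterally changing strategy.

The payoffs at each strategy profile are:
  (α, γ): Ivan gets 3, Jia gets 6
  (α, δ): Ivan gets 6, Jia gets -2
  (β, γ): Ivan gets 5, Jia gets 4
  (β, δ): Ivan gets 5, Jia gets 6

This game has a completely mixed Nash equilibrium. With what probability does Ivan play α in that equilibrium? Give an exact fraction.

1/5

Let r be the probability that Ivan plays α. In a completely mixed equilibrium, Jia must be indifferent between γ and δ.
Jia's expected payoff from γ is 6r + 4(1−r); from δ it is −2r + 6(1−r).
Setting these equal: 2r + 4 = −8r + 6, so r = 1/5.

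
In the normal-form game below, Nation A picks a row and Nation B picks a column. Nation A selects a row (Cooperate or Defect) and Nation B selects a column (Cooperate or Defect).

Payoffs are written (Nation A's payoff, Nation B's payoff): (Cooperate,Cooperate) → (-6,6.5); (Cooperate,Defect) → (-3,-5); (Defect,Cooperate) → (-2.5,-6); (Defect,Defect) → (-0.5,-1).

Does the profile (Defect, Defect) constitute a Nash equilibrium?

At (Defect, Defect), Nation A earns -0.5; switching to Cooperate would give -3, so Nation A has no profitable deviation.
Nation B earns -1; switching to Cooperate would give -6, so Nation B has no profitable deviation.
Neither player can gain by a unilateral deviation, so this profile is a Nash equilibrium.

Yes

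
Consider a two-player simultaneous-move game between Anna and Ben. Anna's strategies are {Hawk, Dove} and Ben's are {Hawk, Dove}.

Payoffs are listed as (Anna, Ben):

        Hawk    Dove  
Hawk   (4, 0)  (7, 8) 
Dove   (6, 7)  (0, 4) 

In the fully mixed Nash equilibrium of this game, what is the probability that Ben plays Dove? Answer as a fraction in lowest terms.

2/9

Let q be the probability that Ben plays Hawk. In a completely mixed equilibrium, Anna must be indifferent between Hawk and Dove.
Anna's expected payoff from Hawk is 4q + 7(1−q); from Dove it is 6q.
Setting these equal: −3q + 7 = 6q, so q = 7/9.
Therefore Ben plays Dove with probability 1 − 7/9 = 2/9.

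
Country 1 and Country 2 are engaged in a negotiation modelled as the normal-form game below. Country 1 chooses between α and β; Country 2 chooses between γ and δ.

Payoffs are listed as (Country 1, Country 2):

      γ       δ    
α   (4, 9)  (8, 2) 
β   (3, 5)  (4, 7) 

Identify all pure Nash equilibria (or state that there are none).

(α, γ)

(α, γ): Country 1 gets 4 ≥ 3 from β, and Country 2 gets 9 ≥ 2 from δ — Nash equilibrium.
(α, δ): Country 2 prefers γ (9 > 2) — not an equilibrium.
(β, γ): Country 1 prefers α (4 > 3); Country 2 prefers δ (7 > 5) — not an equilibrium.
(β, δ): Country 1 prefers α (8 > 4) — not an equilibrium.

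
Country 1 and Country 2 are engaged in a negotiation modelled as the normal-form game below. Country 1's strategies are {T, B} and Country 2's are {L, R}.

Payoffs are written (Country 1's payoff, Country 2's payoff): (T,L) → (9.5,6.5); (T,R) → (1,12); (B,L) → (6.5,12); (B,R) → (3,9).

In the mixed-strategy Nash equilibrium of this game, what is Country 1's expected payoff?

First find q, the probability Country 2 plays L, from Country 1's indifference between T and B: 9.5q + (1−q) = 6.5q + 3(1−q), giving q = 2/5.
Since Country 1 is indifferent in equilibrium, Country 1's expected payoff equals the payoff from either row against (2/5, 3/5). Using T: 9.5(2/5) + (3/5) = 22/5.

22/5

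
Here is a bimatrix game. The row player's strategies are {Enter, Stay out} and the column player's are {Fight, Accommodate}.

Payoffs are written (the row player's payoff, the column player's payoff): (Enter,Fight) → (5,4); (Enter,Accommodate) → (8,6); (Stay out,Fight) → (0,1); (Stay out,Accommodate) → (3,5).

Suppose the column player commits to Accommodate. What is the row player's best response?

Against Accommodate, the row player earns 8 from Enter and 3 from Stay out.
So Enter is the best response.

Enter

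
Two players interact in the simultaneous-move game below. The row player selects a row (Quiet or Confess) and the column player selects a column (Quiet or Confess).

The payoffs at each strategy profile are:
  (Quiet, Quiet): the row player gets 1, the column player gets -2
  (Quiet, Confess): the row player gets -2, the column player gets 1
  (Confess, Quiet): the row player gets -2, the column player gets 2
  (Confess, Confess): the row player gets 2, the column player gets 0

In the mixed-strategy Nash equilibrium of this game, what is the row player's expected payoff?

-2/7

First find y, the probability the column player plays Quiet, from the row player's indifference between Quiet and Confess: y − 2(1−y) = −2y + 2(1−y), giving y = 4/7.
Since the row player is indifferent in equilibrium, the row player's expected payoff equals the payoff from either row against (4/7, 3/7). Using Quiet: (4/7) − 2(3/7) = -2/7.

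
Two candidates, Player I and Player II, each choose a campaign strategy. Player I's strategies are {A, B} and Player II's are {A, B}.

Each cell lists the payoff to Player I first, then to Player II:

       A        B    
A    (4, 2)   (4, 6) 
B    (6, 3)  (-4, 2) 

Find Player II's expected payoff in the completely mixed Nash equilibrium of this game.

First find p, the probability Player I plays A, from Player II's indifference between A and B: 2p + 3(1−p) = 6p + 2(1−p), giving p = 1/5.
Since Player II is indifferent in equilibrium, Player II's expected payoff equals the payoff from either column against (1/5, 4/5). Using A: 2(1/5) + 3(4/5) = 14/5.

14/5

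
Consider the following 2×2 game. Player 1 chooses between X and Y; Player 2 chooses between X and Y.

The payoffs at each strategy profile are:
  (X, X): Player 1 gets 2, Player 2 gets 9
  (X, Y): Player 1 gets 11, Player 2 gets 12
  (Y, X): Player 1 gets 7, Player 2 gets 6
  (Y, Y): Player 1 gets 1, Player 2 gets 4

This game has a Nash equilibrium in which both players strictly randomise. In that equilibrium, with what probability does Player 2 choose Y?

Let q be the probability that Player 2 plays X. In a completely mixed equilibrium, Player 1 must be indifferent between X and Y.
Player 1's expected payoff from X is 2q + 11(1−q); from Y it is 7q + (1−q).
Setting these equal: −9q + 11 = 6q + 1, so q = 2/3.
Therefore Player 2 plays Y with probability 1 − 2/3 = 1/3.

1/3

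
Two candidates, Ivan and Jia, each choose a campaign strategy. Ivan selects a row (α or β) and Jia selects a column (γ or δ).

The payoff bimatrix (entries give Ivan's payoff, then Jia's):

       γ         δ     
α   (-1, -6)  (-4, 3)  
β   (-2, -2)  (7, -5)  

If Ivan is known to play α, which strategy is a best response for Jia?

Against α, Jia earns -6 from γ and 3 from δ.
So δ is the best response.

δ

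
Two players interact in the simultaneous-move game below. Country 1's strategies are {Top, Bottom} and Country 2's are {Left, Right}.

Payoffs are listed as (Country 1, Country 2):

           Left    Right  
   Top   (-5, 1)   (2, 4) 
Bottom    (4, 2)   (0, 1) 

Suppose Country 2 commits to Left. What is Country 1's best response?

Bottom

Against Left, Country 1 earns -5 from Top and 4 from Bottom.
So Bottom is the best response.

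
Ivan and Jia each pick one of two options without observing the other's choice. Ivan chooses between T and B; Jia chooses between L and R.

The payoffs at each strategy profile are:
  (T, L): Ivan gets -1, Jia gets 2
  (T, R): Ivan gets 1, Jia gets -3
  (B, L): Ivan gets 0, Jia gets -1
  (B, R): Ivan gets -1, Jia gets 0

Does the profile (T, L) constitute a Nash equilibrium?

At (T, L), Ivan earns -1; switching to B would give 0, so Ivan would deviate.
Jia earns 2; switching to R would give -3, so Jia has no profitable deviation.
Since at least one player can profitably deviate, this is not a Nash equilibrium.

No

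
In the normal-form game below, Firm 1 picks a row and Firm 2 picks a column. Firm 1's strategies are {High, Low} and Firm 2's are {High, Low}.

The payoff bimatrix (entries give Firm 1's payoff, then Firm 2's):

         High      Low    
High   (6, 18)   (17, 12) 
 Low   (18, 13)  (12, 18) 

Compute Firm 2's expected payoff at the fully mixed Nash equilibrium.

168/11

First find p, the probability Firm 1 plays High, from Firm 2's indifference between High and Low: 18p + 13(1−p) = 12p + 18(1−p), giving p = 5/11.
Since Firm 2 is indifferent in equilibrium, Firm 2's expected payoff equals the payoff from either column against (5/11, 6/11). Using High: 18(5/11) + 13(6/11) = 168/11.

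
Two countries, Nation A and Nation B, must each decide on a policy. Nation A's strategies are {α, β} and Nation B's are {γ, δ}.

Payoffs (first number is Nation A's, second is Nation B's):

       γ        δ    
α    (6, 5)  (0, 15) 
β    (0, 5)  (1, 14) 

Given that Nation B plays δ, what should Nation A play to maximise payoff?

Against δ, Nation A earns 0 from α and 1 from β.
So β is the best response.

β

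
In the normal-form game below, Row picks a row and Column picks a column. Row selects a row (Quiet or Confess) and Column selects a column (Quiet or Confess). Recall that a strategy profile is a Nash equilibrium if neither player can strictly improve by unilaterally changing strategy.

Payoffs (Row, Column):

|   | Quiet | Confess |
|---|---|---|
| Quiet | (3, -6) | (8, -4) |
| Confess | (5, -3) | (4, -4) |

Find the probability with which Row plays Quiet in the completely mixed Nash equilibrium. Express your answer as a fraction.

Let x be the probability that Row plays Quiet. In a completely mixed equilibrium, Column must be indifferent between Quiet and Confess.
Column's expected payoff from Quiet is −6x − 3(1−x); from Confess it is −4x − 4(1−x).
Setting these equal: −3x − 3 = -4, so x = 1/3.

1/3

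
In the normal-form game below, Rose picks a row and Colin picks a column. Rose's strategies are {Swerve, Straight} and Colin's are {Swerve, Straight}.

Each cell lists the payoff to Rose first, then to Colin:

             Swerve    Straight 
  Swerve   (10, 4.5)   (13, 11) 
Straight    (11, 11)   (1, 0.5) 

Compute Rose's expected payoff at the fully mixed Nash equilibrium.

First find q, the probability Colin plays Swerve, from Rose's indifference between Swerve and Straight: 10q + 13(1−q) = 11q + (1−q), giving q = 12/13.
Since Rose is indifferent in equilibrium, Rose's expected payoff equals the payoff from either row against (12/13, 1/13). Using Swerve: 10(12/13) + 13(1/13) = 133/13.

133/13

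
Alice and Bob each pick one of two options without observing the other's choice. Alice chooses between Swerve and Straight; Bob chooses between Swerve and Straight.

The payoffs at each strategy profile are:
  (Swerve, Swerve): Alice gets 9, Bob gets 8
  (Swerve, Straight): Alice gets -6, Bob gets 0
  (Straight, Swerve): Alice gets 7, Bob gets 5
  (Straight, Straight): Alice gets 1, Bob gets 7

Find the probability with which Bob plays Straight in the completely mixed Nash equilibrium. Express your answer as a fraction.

Let y be the probability that Bob plays Swerve. In a completely mixed equilibrium, Alice must be indifferent between Swerve and Straight.
Alice's expected payoff from Swerve is 9y − 6(1−y); from Straight it is 7y + (1−y).
Setting these equal: 15y − 6 = 6y + 1, so y = 7/9.
Therefore Bob plays Straight with probability 1 − 7/9 = 2/9.

2/9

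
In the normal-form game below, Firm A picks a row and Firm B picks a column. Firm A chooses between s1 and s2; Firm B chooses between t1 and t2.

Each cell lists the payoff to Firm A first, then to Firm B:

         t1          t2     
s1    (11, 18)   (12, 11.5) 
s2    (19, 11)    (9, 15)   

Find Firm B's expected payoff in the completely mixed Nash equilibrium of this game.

First find x, the probability Firm A plays s1, from Firm B's indifference between t1 and t2: 18x + 11(1−x) = 11.5x + 15(1−x), giving x = 8/21.
Since Firm B is indifferent in equilibrium, Firm B's expected payoff equals the payoff from either column against (8/21, 13/21). Using t1: 18(8/21) + 11(13/21) = 41/3.

41/3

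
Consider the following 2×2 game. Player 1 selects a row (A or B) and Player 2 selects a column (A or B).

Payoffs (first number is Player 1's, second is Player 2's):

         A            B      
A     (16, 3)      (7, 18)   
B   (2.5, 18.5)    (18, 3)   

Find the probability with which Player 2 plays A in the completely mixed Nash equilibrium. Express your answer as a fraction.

Let y be the probability that Player 2 plays A. In a completely mixed equilibrium, Player 1 must be indifferent between A and B.
Player 1's expected payoff from A is 16y + 7(1−y); from B it is 2.5y + 18(1−y).
Setting these equal: 9y + 7 = −15.5y + 18, so y = 22/49.

22/49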